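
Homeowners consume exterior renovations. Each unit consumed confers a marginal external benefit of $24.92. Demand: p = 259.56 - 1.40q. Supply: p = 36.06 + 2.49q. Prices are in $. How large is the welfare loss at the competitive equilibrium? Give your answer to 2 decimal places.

DWL = $79.82

Market equilibrium (private): 36.06 + 2.49q = 259.56 - 1.40q → q_m = 57.4550.
Social marginal benefit = demand + MEB = 284.48 - 1.40q.
Set SMB = MC: 284.48 - 1.40q = 36.06 + 2.49q → q* = 63.8612.
Between q* and q_m the wedge SMB − MC runs linearly from 0 to MEB(q_m), so the loss is a triangle.
DWL = ½ × 6.4062 × 24.9200 = 79.8213.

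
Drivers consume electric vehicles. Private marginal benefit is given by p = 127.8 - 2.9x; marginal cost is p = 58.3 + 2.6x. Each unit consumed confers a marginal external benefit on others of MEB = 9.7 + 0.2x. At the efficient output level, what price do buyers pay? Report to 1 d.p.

Social marginal benefit = demand + MEB = 137.5 - 2.7x.
Set SMB = MC: 137.5 - 2.7x = 58.3 + 2.6x → x* = 14.9434.
Consumer price on the demand curve at x*: 127.8 − 2.9×14.9434 = 84.4641.

P = 84.5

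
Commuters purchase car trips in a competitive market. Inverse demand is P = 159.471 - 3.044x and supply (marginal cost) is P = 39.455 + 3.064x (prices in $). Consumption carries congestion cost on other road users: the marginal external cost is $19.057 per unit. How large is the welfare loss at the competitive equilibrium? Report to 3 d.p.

DWL = $29.729

Market equilibrium (private): 39.455 + 3.064x = 159.471 - 3.044x → x_m = 19.6490.
Social marginal benefit = demand − MEC = 140.414 - 3.044x.
Set SMB = MC: 140.414 - 3.044x = 39.455 + 3.064x → x* = 16.5290.
Between x* and x_m the wedge MC − SMB runs linearly from 0 to MEC(x_m), so the loss is a triangle.
DWL = ½ × 3.1200 × 19.0570 = 29.7289.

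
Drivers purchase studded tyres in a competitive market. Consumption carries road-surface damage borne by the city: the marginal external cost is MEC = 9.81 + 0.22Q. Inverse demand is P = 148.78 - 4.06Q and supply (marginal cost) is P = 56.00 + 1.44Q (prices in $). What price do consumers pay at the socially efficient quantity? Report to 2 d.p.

Social marginal benefit = demand − MEC = 138.97 - 4.28Q.
Set SMB = MC: 138.97 - 4.28Q = 56.00 + 1.44Q → Q* = 14.5052.
Consumer price on the demand curve at Q*: 148.78 − 4.06×14.5052 = 89.8889.

P = $89.89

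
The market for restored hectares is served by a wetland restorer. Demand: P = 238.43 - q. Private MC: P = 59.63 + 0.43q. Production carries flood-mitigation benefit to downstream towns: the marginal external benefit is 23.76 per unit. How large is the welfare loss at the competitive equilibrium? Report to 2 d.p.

Market equilibrium (private): 59.63 + 0.43q = 238.43 - q → q_m = 125.0350.
Social marginal cost = private MC − MEB = 35.87 + 0.43q.
Set SMC = demand: 35.87 + 0.43q = 238.43 - q → q* = 141.6503.
Between q* and q_m the wedge demand − SMC runs linearly from 0 to MEB(q_m), so the loss is a triangle.
DWL = ½ × 16.6153 × 23.7600 = 197.3898.

DWL = 197.39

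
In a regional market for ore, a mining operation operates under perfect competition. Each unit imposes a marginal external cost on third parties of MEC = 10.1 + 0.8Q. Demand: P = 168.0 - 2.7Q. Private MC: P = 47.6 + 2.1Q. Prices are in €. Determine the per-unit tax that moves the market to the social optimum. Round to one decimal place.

Social marginal cost = private MC + MEC = 57.7 + 2.9Q.
Set SMC = demand: 57.7 + 2.9Q = 168.0 - 2.7Q → Q* = 19.6964.
The Pigouvian tax equals MEC at Q*: 10.1 + 0.8×19.6964 = 25.8571.

tax = €25.9 per unit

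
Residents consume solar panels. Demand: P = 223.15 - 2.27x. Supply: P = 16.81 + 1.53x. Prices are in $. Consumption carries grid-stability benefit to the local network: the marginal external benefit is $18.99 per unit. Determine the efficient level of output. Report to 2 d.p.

x* = 59.30

Social marginal benefit = demand + MEB = 242.14 - 2.27x.
Set SMB = MC: 242.14 - 2.27x = 16.81 + 1.53x → x* = 59.2974.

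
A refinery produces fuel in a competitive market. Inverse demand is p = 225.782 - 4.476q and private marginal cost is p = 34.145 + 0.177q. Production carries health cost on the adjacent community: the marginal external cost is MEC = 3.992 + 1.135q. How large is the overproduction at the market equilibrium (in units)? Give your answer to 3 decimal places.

8.766 units

Market equilibrium (private): 34.145 + 0.177q = 225.782 - 4.476q → q_m = 41.1857.
Social marginal cost = private MC + MEC = 38.137 + 1.312q.
Set SMC = demand: 38.137 + 1.312q = 225.782 - 4.476q → q* = 32.4197.
Gap = |41.1857 − 32.4197| = 8.7660.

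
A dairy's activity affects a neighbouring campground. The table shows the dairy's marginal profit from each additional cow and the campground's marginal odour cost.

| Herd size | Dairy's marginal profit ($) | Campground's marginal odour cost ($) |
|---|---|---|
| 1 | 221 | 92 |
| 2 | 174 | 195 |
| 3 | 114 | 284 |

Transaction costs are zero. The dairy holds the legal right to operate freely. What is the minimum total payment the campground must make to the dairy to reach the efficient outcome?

$288

Left alone the dairy would choose level 3 (marginal profit stays positive).
Efficient level: k* = 1 (marginal profit ≥ marginal odour cost through 1).
The campground must at least cover the dairy's forgone profit from cutting 3→1: 174 + 114 = 288.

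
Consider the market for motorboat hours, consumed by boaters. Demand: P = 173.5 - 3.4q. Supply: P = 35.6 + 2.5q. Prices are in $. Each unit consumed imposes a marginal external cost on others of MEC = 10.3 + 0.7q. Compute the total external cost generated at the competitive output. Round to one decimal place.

Market equilibrium (private): 35.6 + 2.5q = 173.5 - 3.4q → q_m = 23.3729.
Total external cost = ∫₀^{q_m} (10.3 + 0.7q) dq = 10.3×23.3729 + ½×0.7×23.3729² = 431.9432.

$431.9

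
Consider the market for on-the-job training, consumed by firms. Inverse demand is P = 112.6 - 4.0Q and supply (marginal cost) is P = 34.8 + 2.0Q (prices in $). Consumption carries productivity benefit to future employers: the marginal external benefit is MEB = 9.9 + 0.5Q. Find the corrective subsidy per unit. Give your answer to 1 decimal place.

subsidy = $17.9 per unit

Social marginal benefit = demand + MEB = 122.5 - 3.5Q.
Set SMB = MC: 122.5 - 3.5Q = 34.8 + 2.0Q → Q* = 15.9455.
The Pigouvian subsidy equals MEB at Q*: 9.9 + 0.5×15.9455 = 17.8728.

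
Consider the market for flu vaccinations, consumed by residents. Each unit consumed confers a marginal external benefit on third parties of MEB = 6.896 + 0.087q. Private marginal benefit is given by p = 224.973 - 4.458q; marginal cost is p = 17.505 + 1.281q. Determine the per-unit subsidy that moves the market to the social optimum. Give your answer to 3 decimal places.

subsidy = 10.196 per unit

Social marginal benefit = demand + MEB = 231.869 - 4.371q.
Set SMB = MC: 231.869 - 4.371q = 17.505 + 1.281q → q* = 37.9271.
The Pigouvian subsidy equals MEB at q*: 6.896 + 0.087×37.9271 = 10.1957.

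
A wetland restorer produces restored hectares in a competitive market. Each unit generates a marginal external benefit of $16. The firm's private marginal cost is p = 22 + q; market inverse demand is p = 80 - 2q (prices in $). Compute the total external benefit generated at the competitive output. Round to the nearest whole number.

$309

Market equilibrium (private): 22 + q = 80 - 2q → q_m = 19.3333.
Total external benefit = MEB × q_m = 16 × 19.3333 = 309.3328.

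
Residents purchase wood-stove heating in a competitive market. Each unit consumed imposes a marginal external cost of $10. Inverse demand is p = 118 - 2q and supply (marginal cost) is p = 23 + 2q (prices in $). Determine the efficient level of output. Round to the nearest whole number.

q* = 21

Social marginal benefit = demand − MEC = 108 - 2q.
Set SMB = MC: 108 - 2q = 23 + 2q → q* = 21.2500.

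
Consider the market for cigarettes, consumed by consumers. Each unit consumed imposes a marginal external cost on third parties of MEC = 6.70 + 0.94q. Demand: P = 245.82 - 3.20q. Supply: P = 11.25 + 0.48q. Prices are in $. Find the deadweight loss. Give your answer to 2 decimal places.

Market equilibrium (private): 11.25 + 0.48q = 245.82 - 3.20q → q_m = 63.7418.
Social marginal benefit = demand − MEC = 239.12 - 4.14q.
Set SMB = MC: 239.12 - 4.14q = 11.25 + 0.48q → q* = 49.3225.
The loss is the area between SMB and MC from q* to q_m; with linear curves that's a triangle of height MEC(q_m).
DWL = ½ × 14.4193 × 66.6173 = 480.2874.

DWL = $480.29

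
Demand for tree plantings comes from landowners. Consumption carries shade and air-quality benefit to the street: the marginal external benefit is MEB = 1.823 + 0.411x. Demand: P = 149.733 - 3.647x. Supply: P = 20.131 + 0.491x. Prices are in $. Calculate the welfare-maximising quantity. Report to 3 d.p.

x* = 35.263

Social marginal benefit = demand + MEB = 151.556 - 3.236x.
Set SMB = MC: 151.556 - 3.236x = 20.131 + 0.491x → x* = 35.2629.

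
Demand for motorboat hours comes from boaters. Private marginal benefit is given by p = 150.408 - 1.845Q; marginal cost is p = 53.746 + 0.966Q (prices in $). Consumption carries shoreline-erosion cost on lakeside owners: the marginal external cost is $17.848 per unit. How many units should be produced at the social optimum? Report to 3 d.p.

Social marginal benefit = demand − MEC = 132.560 - 1.845Q.
Set SMB = MC: 132.560 - 1.845Q = 53.746 + 0.966Q → Q* = 28.0377.

Q* = 28.038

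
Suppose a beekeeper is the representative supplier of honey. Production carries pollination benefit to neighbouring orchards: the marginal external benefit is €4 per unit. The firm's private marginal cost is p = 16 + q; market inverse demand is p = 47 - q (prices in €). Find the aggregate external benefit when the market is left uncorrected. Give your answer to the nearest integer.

Market equilibrium (private): 16 + q = 47 - q → q_m = 15.5000.
Total external benefit = MEB × q_m = 4 × 15.5000 = 62.0000.

€62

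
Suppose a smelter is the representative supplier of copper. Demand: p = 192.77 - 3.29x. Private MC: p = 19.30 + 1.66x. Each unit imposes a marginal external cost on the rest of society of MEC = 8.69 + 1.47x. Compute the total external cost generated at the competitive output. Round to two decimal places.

Market equilibrium (private): 19.30 + 1.66x = 192.77 - 3.29x → x_m = 35.0444.
Total external cost = ∫₀^{x_m} (8.69 + 1.47x) dx = 8.69×35.0444 + ½×1.47×35.0444² = 1207.1967.

1207.20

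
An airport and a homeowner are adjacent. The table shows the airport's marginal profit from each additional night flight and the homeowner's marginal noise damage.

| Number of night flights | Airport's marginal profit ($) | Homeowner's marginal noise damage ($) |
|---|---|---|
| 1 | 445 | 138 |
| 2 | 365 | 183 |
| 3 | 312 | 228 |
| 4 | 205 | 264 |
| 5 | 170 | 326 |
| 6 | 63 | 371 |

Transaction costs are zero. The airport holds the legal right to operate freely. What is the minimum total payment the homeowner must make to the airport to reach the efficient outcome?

$438

Left alone the airport would choose level 6 (marginal profit stays positive).
Efficient level: k* = 3 (marginal profit ≥ marginal noise damage through 3).
The homeowner must at least cover the airport's forgone profit from cutting 6→3: 205 + 170 + 63 = 438.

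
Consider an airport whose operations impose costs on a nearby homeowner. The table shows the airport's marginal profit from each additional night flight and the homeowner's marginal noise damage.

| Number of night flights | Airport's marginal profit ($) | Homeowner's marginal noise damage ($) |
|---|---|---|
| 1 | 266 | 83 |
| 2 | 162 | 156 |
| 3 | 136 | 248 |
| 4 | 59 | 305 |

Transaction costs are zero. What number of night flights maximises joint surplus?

Bargaining reaches the level where marginal profit last exceeds marginal noise damage.
That holds through level 2 (162 ≥ 156) but not at 3 (136 < 248).

2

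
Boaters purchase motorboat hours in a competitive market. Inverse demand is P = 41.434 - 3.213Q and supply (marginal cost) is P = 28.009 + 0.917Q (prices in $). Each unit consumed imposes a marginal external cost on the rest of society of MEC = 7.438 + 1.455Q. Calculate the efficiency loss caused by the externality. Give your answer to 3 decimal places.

Market equilibrium (private): 28.009 + 0.917Q = 41.434 - 3.213Q → Q_m = 3.2506.
Social marginal benefit = demand − MEC = 33.996 - 4.668Q.
Set SMB = MC: 33.996 - 4.668Q = 28.009 + 0.917Q → Q* = 1.0720.
Between Q* and Q_m the wedge MC − SMB runs linearly from 0 to MEC(Q_m), so the loss is a triangle.
DWL = ½ × 2.1786 × 12.1676 = 13.2542.

DWL = $13.254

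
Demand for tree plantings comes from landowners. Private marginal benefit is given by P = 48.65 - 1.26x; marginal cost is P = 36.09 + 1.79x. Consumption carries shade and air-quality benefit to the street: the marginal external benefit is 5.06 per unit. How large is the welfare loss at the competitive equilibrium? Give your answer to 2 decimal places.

Market equilibrium (private): 36.09 + 1.79x = 48.65 - 1.26x → x_m = 4.1180.
Social marginal benefit = demand + MEB = 53.71 - 1.26x.
Set SMB = MC: 53.71 - 1.26x = 36.09 + 1.79x → x* = 5.7770.
Height of the DWL triangle at x_m is SMB(x_m) − MC(x_m) = MEB(x_m) = 5.0600.
DWL = ½ × 1.6590 × 5.0600 = 4.1973.

DWL = 4.20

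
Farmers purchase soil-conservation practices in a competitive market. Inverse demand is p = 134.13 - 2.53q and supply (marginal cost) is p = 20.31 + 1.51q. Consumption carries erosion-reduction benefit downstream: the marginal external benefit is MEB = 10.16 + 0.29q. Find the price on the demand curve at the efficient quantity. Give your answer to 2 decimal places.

P = 50.48

Social marginal benefit = demand + MEB = 144.29 - 2.24q.
Set SMB = MC: 144.29 - 2.24q = 20.31 + 1.51q → q* = 33.0613.
Consumer price on the demand curve at q*: 134.13 − 2.53×33.0613 = 50.4849.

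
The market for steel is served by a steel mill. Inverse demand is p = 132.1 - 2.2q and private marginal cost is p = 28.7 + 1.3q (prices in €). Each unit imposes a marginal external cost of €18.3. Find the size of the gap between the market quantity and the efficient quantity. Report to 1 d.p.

5.2 units

Market equilibrium (private): 28.7 + 1.3q = 132.1 - 2.2q → q_m = 29.5429.
Social marginal cost = private MC + MEC = 47.0 + 1.3q.
Set SMC = demand: 47.0 + 1.3q = 132.1 - 2.2q → q* = 24.3143.
Gap = |29.5429 − 24.3143| = 5.2286.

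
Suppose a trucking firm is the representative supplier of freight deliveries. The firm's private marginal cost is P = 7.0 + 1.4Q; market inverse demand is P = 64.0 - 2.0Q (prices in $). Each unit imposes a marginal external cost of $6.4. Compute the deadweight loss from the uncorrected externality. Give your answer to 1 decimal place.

Market equilibrium (private): 7.0 + 1.4Q = 64.0 - 2.0Q → Q_m = 16.7647.
Social marginal cost = private MC + MEC = 13.4 + 1.4Q.
Set SMC = demand: 13.4 + 1.4Q = 64.0 - 2.0Q → Q* = 14.8824.
Height of the DWL triangle at Q_m is SMC(Q_m) − demand(Q_m) = MEC(Q_m) = 6.4000.
DWL = ½ × 1.8823 × 6.4000 = 6.0234.

DWL = $6.0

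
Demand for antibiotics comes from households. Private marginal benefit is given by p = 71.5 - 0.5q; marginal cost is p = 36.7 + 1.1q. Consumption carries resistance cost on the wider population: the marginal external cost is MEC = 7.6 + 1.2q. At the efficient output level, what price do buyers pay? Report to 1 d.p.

P = 66.6

Social marginal benefit = demand − MEC = 63.9 - 1.7q.
Set SMB = MC: 63.9 - 1.7q = 36.7 + 1.1q → q* = 9.7143.
Consumer price on the demand curve at q*: 71.5 − 0.5×9.7143 = 66.6429.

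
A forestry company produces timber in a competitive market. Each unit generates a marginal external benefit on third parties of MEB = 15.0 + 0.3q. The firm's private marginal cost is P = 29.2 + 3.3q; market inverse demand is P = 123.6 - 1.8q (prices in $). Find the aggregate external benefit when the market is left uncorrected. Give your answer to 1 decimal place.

$329.0

Market equilibrium (private): 29.2 + 3.3q = 123.6 - 1.8q → q_m = 18.5098.
Total external benefit = ∫₀^{q_m} (15.0 + 0.3q) dq = 15.0×18.5098 + ½×0.3×18.5098² = 329.0389.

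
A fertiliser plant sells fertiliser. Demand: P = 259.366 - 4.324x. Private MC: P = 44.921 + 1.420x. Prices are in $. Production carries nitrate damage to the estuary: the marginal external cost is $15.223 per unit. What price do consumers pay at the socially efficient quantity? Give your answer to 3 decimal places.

P = $109.395

Social marginal cost = private MC + MEC = 60.144 + 1.420x.
Set SMC = demand: 60.144 + 1.420x = 259.366 - 4.324x → x* = 34.6835.
Consumer price on the demand curve at x*: 259.366 − 4.324×34.6835 = 109.3945.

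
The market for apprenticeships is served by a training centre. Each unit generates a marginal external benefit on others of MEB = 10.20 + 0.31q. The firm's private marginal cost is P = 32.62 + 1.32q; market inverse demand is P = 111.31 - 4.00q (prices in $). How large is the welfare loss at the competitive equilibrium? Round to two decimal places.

Market equilibrium (private): 32.62 + 1.32q = 111.31 - 4.00q → q_m = 14.7914.
Social marginal cost = private MC − MEB = 22.42 + 1.01q.
Set SMC = demand: 22.42 + 1.01q = 111.31 - 4.00q → q* = 17.7425.
The loss is the area between SMC and demand from q* to q_m; with linear curves that's a triangle of height MEB(q_m).
DWL = ½ × 2.9511 × 14.7853 = 21.8164.

DWL = $21.82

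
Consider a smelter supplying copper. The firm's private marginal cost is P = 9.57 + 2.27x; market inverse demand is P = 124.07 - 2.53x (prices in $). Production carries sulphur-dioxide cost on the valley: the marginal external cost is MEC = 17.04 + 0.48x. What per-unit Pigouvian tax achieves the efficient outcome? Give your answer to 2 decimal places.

tax = $25.90 per unit

Social marginal cost = private MC + MEC = 26.61 + 2.75x.
Set SMC = demand: 26.61 + 2.75x = 124.07 - 2.53x → x* = 18.4583.
The Pigouvian tax equals MEC at x*: 17.04 + 0.48×18.4583 = 25.9000.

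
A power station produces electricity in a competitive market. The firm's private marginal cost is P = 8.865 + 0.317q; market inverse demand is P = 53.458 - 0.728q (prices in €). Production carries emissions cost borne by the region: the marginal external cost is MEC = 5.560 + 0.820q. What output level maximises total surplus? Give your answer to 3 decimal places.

Social marginal cost = private MC + MEC = 14.425 + 1.137q.
Set SMC = demand: 14.425 + 1.137q = 53.458 - 0.728q → q* = 20.9292.

q* = 20.929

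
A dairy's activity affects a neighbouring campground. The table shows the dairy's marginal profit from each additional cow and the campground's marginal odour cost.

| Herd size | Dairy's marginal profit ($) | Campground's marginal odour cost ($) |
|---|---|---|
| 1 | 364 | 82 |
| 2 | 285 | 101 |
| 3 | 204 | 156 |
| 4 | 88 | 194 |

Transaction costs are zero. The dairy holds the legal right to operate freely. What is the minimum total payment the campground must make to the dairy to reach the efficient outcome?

Left alone the dairy would choose level 4 (marginal profit stays positive).
Efficient level: k* = 3 (marginal profit ≥ marginal odour cost through 3).
The campground must at least cover the dairy's forgone profit from cutting 4→3: 88 = 88.

$88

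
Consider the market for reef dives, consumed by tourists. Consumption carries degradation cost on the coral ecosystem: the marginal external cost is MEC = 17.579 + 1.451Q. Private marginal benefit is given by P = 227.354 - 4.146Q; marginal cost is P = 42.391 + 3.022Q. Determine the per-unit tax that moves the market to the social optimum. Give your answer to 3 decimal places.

tax = 45.758 per unit

Social marginal benefit = demand − MEC = 209.775 - 5.597Q.
Set SMB = MC: 209.775 - 5.597Q = 42.391 + 3.022Q → Q* = 19.4204.
The Pigouvian tax equals MEC at Q*: 17.579 + 1.451×19.4204 = 45.7580.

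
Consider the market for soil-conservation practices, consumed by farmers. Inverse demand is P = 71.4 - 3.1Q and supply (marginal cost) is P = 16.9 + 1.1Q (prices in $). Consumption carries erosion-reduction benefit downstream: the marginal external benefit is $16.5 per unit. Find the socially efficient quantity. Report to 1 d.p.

Q* = 16.9

Social marginal benefit = demand + MEB = 87.9 - 3.1Q.
Set SMB = MC: 87.9 - 3.1Q = 16.9 + 1.1Q → Q* = 16.9048.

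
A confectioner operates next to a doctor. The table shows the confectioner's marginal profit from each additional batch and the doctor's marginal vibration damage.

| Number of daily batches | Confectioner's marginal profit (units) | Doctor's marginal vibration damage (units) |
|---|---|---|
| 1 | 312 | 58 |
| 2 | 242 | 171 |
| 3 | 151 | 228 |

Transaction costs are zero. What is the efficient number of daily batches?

2

Bargaining reaches the level where marginal profit last exceeds marginal vibration damage.
That holds through level 2 (242 ≥ 171) but not at 3 (151 < 228).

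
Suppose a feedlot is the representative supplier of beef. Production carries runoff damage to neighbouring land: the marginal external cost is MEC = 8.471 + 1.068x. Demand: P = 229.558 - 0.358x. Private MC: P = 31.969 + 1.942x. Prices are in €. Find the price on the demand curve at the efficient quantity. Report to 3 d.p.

Social marginal cost = private MC + MEC = 40.440 + 3.010x.
Set SMC = demand: 40.440 + 3.010x = 229.558 - 0.358x → x* = 56.1514.
Consumer price on the demand curve at x*: 229.558 − 0.358×56.1514 = 209.4558.

P = €209.456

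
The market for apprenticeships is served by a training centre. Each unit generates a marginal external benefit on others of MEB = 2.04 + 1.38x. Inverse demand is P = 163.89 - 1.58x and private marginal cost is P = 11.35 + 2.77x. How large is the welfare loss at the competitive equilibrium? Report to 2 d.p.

Market equilibrium (private): 11.35 + 2.77x = 163.89 - 1.58x → x_m = 35.0667.
Social marginal cost = private MC − MEB = 9.31 + 1.39x.
Set SMC = demand: 9.31 + 1.39x = 163.89 - 1.58x → x* = 52.0471.
The loss is the area between SMC and demand from x* to x_m; with linear curves that's a triangle of height MEB(x_m).
DWL = ½ × 16.9804 × 50.4320 = 428.1778.

DWL = 428.18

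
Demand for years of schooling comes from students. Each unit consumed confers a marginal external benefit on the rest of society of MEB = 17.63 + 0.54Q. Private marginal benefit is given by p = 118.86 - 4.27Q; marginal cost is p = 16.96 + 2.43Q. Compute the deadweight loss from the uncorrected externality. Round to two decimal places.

Market equilibrium (private): 16.96 + 2.43Q = 118.86 - 4.27Q → Q_m = 15.2090.
Social marginal benefit = demand + MEB = 136.49 - 3.73Q.
Set SMB = MC: 136.49 - 3.73Q = 16.96 + 2.43Q → Q* = 19.4042.
Height of the DWL triangle at Q_m is SMB(Q_m) − MC(Q_m) = MEB(Q_m) = 25.8428.
DWL = ½ × 4.1952 × 25.8428 = 54.2079.

DWL = 54.21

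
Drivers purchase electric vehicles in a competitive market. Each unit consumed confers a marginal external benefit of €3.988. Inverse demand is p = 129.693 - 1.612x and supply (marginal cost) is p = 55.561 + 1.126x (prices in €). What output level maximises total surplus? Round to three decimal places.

x* = 28.532

Social marginal benefit = demand + MEB = 133.681 - 1.612x.
Set SMB = MC: 133.681 - 1.612x = 55.561 + 1.126x → x* = 28.5318.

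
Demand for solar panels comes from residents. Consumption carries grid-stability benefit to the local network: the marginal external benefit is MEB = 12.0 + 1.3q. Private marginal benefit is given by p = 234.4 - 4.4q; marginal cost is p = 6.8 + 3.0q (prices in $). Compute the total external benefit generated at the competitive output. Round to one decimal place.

Market equilibrium (private): 6.8 + 3.0q = 234.4 - 4.4q → q_m = 30.7568.
Total external benefit = ∫₀^{q_m} (12.0 + 1.3q) dq = 12.0×30.7568 + ½×1.3×30.7568² = 983.9691.

$984.0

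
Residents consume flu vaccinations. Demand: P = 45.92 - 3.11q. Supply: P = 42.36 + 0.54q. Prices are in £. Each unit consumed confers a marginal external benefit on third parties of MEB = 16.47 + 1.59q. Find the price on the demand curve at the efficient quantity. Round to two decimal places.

P = £15.68

Social marginal benefit = demand + MEB = 62.39 - 1.52q.
Set SMB = MC: 62.39 - 1.52q = 42.36 + 0.54q → q* = 9.7233.
Consumer price on the demand curve at q*: 45.92 − 3.11×9.7233 = 15.6805.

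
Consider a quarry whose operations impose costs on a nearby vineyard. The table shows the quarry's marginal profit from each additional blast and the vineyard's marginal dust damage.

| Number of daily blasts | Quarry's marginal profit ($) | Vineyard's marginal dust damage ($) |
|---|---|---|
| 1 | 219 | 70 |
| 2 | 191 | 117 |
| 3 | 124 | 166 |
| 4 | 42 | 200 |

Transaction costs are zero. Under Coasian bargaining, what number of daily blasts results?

Bargaining reaches the level where marginal profit last exceeds marginal dust damage.
That holds through level 2 (191 ≥ 117) but not at 3 (124 < 166).

2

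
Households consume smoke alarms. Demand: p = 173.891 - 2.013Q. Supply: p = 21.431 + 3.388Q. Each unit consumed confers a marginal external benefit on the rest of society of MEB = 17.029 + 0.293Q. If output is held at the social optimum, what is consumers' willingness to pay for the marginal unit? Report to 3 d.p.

P = 107.097

Social marginal benefit = demand + MEB = 190.920 - 1.720Q.
Set SMB = MC: 190.920 - 1.720Q = 21.431 + 3.388Q → Q* = 33.1811.
Consumer price on the demand curve at Q*: 173.891 − 2.013×33.1811 = 107.0974.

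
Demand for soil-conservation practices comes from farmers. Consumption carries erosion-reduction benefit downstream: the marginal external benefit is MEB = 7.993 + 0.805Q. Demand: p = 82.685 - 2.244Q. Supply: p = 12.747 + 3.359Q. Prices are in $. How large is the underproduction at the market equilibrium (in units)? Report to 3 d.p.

Market equilibrium (private): 12.747 + 3.359Q = 82.685 - 2.244Q → Q_m = 12.4822.
Social marginal benefit = demand + MEB = 90.678 - 1.439Q.
Set SMB = MC: 90.678 - 1.439Q = 12.747 + 3.359Q → Q* = 16.2424.
Gap = |12.4822 − 16.2424| = 3.7602.

3.760 units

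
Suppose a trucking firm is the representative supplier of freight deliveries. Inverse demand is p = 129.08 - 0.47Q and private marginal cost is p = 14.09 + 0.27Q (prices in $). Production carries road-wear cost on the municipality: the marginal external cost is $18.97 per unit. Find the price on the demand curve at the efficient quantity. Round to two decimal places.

P = $68.09

Social marginal cost = private MC + MEC = 33.06 + 0.27Q.
Set SMC = demand: 33.06 + 0.27Q = 129.08 - 0.47Q → Q* = 129.7568.
Consumer price on the demand curve at Q*: 129.08 − 0.47×129.7568 = 68.0943.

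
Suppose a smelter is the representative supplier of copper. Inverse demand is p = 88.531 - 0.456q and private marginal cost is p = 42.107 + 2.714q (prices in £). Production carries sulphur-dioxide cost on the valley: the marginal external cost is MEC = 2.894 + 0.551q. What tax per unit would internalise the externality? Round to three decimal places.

tax = £9.340 per unit

Social marginal cost = private MC + MEC = 45.001 + 3.265q.
Set SMC = demand: 45.001 + 3.265q = 88.531 - 0.456q → q* = 11.6985.
The Pigouvian tax equals MEC at q*: 2.894 + 0.551×11.6985 = 9.3399.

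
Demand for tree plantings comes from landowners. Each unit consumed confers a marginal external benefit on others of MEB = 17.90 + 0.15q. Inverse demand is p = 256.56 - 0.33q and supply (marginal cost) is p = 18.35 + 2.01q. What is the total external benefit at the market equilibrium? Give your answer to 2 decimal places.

Market equilibrium (private): 18.35 + 2.01q = 256.56 - 0.33q → q_m = 101.7991.
Total external benefit = ∫₀^{q_m} (17.90 + 0.15q) dq = 17.90×101.7991 + ½×0.15×101.7991² = 2599.4331.

2599.43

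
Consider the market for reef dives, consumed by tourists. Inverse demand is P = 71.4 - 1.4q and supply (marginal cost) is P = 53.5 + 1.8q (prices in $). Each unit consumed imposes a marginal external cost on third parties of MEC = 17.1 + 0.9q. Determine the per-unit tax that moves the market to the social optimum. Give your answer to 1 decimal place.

tax = $17.3 per unit

Social marginal benefit = demand − MEC = 54.3 - 2.3q.
Set SMB = MC: 54.3 - 2.3q = 53.5 + 1.8q → q* = 0.1951.
The Pigouvian tax equals MEC at q*: 17.1 + 0.9×0.1951 = 17.2756.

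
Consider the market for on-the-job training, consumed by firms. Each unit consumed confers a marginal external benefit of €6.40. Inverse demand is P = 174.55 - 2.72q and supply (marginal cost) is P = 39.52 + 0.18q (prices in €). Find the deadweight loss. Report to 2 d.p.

Market equilibrium (private): 39.52 + 0.18q = 174.55 - 2.72q → q_m = 46.5621.
Social marginal benefit = demand + MEB = 180.95 - 2.72q.
Set SMB = MC: 180.95 - 2.72q = 39.52 + 0.18q → q* = 48.7690.
Height of the DWL triangle at q_m is SMB(q_m) − MC(q_m) = MEB(q_m) = 6.4000.
DWL = ½ × 2.2069 × 6.4000 = 7.0621.

DWL = €7.06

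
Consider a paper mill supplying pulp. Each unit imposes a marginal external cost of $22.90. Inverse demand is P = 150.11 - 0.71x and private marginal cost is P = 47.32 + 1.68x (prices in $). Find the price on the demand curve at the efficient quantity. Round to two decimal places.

Social marginal cost = private MC + MEC = 70.22 + 1.68x.
Set SMC = demand: 70.22 + 1.68x = 150.11 - 0.71x → x* = 33.4268.
Consumer price on the demand curve at x*: 150.11 − 0.71×33.4268 = 126.3770.

P = $126.38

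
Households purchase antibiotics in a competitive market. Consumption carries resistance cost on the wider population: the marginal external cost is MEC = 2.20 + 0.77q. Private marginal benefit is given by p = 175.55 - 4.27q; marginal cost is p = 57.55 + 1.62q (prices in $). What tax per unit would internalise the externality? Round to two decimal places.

Social marginal benefit = demand − MEC = 173.35 - 5.04q.
Set SMB = MC: 173.35 - 5.04q = 57.55 + 1.62q → q* = 17.3874.
The Pigouvian tax equals MEC at q*: 2.20 + 0.77×17.3874 = 15.5883.

tax = $15.59 per unit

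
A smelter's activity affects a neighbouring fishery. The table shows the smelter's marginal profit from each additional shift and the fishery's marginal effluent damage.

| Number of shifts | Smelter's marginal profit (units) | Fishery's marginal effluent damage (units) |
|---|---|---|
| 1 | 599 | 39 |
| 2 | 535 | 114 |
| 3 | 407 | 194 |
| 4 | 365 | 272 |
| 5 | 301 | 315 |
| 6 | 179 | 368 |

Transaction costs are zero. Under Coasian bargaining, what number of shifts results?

4

Bargaining reaches the level where marginal profit last exceeds marginal effluent damage.
That holds through level 4 (365 ≥ 272) but not at 5 (301 < 315).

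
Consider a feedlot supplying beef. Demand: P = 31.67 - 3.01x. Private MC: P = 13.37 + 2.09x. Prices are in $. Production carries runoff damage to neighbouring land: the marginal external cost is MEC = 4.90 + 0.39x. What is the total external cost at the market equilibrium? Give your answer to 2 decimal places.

$20.09

Market equilibrium (private): 13.37 + 2.09x = 31.67 - 3.01x → x_m = 3.5882.
Total external cost = ∫₀^{x_m} (4.90 + 0.39x) dx = 4.90×3.5882 + ½×0.39×3.5882² = 20.0928.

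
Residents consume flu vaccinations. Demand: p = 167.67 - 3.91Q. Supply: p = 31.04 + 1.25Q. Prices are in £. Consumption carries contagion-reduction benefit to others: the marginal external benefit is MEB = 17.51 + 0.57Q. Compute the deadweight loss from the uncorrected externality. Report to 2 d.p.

Market equilibrium (private): 31.04 + 1.25Q = 167.67 - 3.91Q → Q_m = 26.4787.
Social marginal benefit = demand + MEB = 185.18 - 3.34Q.
Set SMB = MC: 185.18 - 3.34Q = 31.04 + 1.25Q → Q* = 33.5817.
The welfare-loss triangle has base |Q_m − Q*| and height MEB(Q_m) (the vertical gap between SMB and MC is zero at Q* and MEB at Q_m).
DWL = ½ × 7.1030 × 32.6028 = 115.7888.

DWL = £115.79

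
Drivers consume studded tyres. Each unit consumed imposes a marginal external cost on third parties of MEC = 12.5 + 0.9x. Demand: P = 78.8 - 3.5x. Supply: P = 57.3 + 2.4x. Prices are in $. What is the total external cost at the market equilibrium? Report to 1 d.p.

Market equilibrium (private): 57.3 + 2.4x = 78.8 - 3.5x → x_m = 3.6441.
Total external cost = ∫₀^{x_m} (12.5 + 0.9x) dx = 12.5×3.6441 + ½×0.9×3.6441² = 51.5270.

$51.5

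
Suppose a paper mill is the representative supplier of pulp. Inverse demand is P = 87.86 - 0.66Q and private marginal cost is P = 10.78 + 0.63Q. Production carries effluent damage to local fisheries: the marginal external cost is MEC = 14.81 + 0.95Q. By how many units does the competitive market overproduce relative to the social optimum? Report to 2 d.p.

Market equilibrium (private): 10.78 + 0.63Q = 87.86 - 0.66Q → Q_m = 59.7519.
Social marginal cost = private MC + MEC = 25.59 + 1.58Q.
Set SMC = demand: 25.59 + 1.58Q = 87.86 - 0.66Q → Q* = 27.7991.
Gap = |59.7519 − 27.7991| = 31.9528.

31.95 units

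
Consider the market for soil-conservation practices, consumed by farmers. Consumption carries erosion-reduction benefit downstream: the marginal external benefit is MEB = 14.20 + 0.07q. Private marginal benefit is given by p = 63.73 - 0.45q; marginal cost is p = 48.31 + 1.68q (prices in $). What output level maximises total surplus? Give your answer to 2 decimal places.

q* = 14.38

Social marginal benefit = demand + MEB = 77.93 - 0.38q.
Set SMB = MC: 77.93 - 0.38q = 48.31 + 1.68q → q* = 14.3786.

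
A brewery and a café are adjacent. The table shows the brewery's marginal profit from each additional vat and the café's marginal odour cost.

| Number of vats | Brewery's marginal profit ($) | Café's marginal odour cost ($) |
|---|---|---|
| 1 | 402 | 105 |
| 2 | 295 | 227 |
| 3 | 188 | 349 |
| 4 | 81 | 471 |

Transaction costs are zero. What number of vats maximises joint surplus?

Bargaining reaches the level where marginal profit last exceeds marginal odour cost.
That holds through level 2 (295 ≥ 227) but not at 3 (188 < 349).

2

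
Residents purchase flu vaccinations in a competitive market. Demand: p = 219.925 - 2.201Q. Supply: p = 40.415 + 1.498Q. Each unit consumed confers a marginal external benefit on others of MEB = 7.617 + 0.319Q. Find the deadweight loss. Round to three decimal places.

Market equilibrium (private): 40.415 + 1.498Q = 219.925 - 2.201Q → Q_m = 48.5293.
Social marginal benefit = demand + MEB = 227.542 - 1.882Q.
Set SMB = MC: 227.542 - 1.882Q = 40.415 + 1.498Q → Q* = 55.3630.
The welfare-loss triangle has base |Q_m − Q*| and height MEB(Q_m) (the vertical gap between SMB and MC is zero at Q* and MEB at Q_m).
DWL = ½ × 6.8337 × 23.0979 = 78.9221.

DWL = 78.922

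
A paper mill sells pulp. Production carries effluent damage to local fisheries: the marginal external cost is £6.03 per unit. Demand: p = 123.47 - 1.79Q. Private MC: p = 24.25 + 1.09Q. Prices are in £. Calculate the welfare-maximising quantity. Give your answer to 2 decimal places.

Social marginal cost = private MC + MEC = 30.28 + 1.09Q.
Set SMC = demand: 30.28 + 1.09Q = 123.47 - 1.79Q → Q* = 32.3576.

Q* = 32.36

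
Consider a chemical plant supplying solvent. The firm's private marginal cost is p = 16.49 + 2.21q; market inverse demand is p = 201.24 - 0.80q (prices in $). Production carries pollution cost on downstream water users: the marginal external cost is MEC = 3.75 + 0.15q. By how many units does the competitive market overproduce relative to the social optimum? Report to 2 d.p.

4.10 units

Market equilibrium (private): 16.49 + 2.21q = 201.24 - 0.80q → q_m = 61.3787.
Social marginal cost = private MC + MEC = 20.24 + 2.36q.
Set SMC = demand: 20.24 + 2.36q = 201.24 - 0.80q → q* = 57.2785.
Gap = |61.3787 − 57.2785| = 4.1002.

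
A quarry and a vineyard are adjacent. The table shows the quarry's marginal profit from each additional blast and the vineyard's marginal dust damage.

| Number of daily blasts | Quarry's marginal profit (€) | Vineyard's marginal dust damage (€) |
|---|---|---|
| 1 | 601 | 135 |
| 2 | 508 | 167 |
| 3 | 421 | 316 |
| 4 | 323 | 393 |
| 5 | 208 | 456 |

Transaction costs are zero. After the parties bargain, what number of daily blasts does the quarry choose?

3

Bargaining reaches the level where marginal profit last exceeds marginal dust damage.
That holds through level 3 (421 ≥ 316) but not at 4 (323 < 393).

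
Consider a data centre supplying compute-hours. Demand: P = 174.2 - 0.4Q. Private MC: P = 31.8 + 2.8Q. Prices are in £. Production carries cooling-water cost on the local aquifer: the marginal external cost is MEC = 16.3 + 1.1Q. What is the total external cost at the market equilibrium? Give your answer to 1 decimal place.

Market equilibrium (private): 31.8 + 2.8Q = 174.2 - 0.4Q → Q_m = 44.5000.
Total external cost = ∫₀^{Q_m} (16.3 + 1.1Q) dQ = 16.3×44.5000 + ½×1.1×44.5000² = 1814.4875.

£1814.5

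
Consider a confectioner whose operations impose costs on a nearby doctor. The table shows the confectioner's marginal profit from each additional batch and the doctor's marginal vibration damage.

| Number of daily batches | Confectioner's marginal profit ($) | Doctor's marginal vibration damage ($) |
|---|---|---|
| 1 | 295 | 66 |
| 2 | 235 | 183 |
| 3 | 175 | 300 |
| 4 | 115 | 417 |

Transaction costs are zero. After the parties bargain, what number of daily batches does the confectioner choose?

Bargaining reaches the level where marginal profit last exceeds marginal vibration damage.
That holds through level 2 (235 ≥ 183) but not at 3 (175 < 300).

2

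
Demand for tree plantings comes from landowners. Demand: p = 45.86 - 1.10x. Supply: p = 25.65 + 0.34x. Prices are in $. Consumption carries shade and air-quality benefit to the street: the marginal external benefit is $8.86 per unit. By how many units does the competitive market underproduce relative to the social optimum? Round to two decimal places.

6.15 units

Market equilibrium (private): 25.65 + 0.34x = 45.86 - 1.10x → x_m = 14.0347.
Social marginal benefit = demand + MEB = 54.72 - 1.10x.
Set SMB = MC: 54.72 - 1.10x = 25.65 + 0.34x → x* = 20.1875.
Gap = |14.0347 − 20.1875| = 6.1528.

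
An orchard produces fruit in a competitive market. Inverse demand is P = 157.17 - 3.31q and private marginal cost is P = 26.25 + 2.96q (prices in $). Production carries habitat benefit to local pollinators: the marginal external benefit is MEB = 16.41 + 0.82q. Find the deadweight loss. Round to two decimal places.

Market equilibrium (private): 26.25 + 2.96q = 157.17 - 3.31q → q_m = 20.8804.
Social marginal cost = private MC − MEB = 9.84 + 2.14q.
Set SMC = demand: 9.84 + 2.14q = 157.17 - 3.31q → q* = 27.0330.
The loss is the area between SMC and demand from q* to q_m; with linear curves that's a triangle of height MEB(q_m).
DWL = ½ × 6.1526 × 33.5319 = 103.1542.

DWL = $103.15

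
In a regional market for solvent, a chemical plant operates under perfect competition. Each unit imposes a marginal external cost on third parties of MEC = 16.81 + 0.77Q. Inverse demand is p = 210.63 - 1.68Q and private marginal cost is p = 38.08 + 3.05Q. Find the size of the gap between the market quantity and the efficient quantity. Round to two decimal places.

Market equilibrium (private): 38.08 + 3.05Q = 210.63 - 1.68Q → Q_m = 36.4799.
Social marginal cost = private MC + MEC = 54.89 + 3.82Q.
Set SMC = demand: 54.89 + 3.82Q = 210.63 - 1.68Q → Q* = 28.3164.
Gap = |36.4799 − 28.3164| = 8.1635.

8.16 units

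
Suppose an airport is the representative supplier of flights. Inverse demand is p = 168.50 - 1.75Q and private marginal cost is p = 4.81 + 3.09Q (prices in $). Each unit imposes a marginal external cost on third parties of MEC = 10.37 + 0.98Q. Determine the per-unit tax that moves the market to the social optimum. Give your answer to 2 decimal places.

tax = $36.19 per unit

Social marginal cost = private MC + MEC = 15.18 + 4.07Q.
Set SMC = demand: 15.18 + 4.07Q = 168.50 - 1.75Q → Q* = 26.3436.
The Pigouvian tax equals MEC at Q*: 10.37 + 0.98×26.3436 = 36.1867.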